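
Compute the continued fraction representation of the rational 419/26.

Run the Euclidean algorithm on 419 and 26; the successive quotients are the partial quotients a_0, a_1, ... (each step inverts the fractional part left over by the previous one):
  419 = 16*26 + 3, so a_0 = 16.
  26 = 8*3 + 2, so a_1 = 8.
  3 = 1*2 + 1, so a_2 = 1.
  2 = 2*1 + 0, so a_3 = 2.
The remainder reaches 0 after 4 divisions, so the expansion has 4 partial quotients, read off in order.

[16; 8, 1, 2]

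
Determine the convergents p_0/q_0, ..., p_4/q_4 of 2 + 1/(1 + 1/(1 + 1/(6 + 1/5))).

2/1, 3/1, 5/2, 33/13, 170/67

Using the convergent recurrence p_i = a_i*p_{i-1} + p_{i-2}, q_i = a_i*q_{i-1} + q_{i-2} with p_{-2}=0, p_{-1}=1, q_{-2}=1, q_{-1}=0:
  i=0: a_0=2, p_0 = 2*1 + 0 = 2, q_0 = 2*0 + 1 = 1.
  i=1: a_1=1, p_1 = 1*2 + 1 = 3, q_1 = 1*1 + 0 = 1.
  i=2: a_2=1, p_2 = 1*3 + 2 = 5, q_2 = 1*1 + 1 = 2.
  i=3: a_3=6, p_3 = 6*5 + 3 = 33, q_3 = 6*2 + 1 = 13.
  i=4: a_4=5, p_4 = 5*33 + 5 = 170, q_4 = 5*13 + 2 = 67.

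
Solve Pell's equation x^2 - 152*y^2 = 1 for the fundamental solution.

(x, y) = (37, 3)

First expand sqrt(152) as a continued fraction. With x_i = (sqrt(152) + m_i)/d_i and (m_0, d_0) = (0, 1): a_0 = floor(sqrt(152)) = 12, since 12^2 = 144 <= 152 < 169 = 13^2.
Iterate m_{i+1} = d_i*a_i - m_i, d_{i+1} = (152 - m_{i+1}^2)/d_i, a_{i+1} = floor((a_0 + m_{i+1})/d_{i+1}):
  m_1 = 1*12 - 0 = 12, d_1 = (152 - 12^2)/1 = 8/1 = 8, a_1 = floor((12 + 12)/8) = 3.
  m_2 = 8*3 - 12 = 12, d_2 = (152 - 12^2)/8 = 8/8 = 1, a_2 = floor((12 + 12)/1) = 24.
  m_3 = 1*24 - 12 = 12, d_3 = (152 - 12^2)/1 = 8/1 = 8: (m_3, d_3) = (m_1, d_1) = (12, 8), so from here the quotients repeat a_1, a_2; the period length is 2.
So sqrt(152) = [12; (3, 24)] with period length k = 2.
k is even, so the fundamental solution of x^2 - 152y^2 = 1 is (p_{k-1}, q_{k-1}) = (p_1, q_1); compute convergents through index 1.
Convergents (p_i = a_i*p_{i-1} + p_{i-2}, q_i = a_i*q_{i-1} + q_{i-2} with p_{-2}=0, p_{-1}=1, q_{-2}=1, q_{-1}=0):
  i=0: a_0=12, p_0 = 12*1 + 0 = 12, q_0 = 12*0 + 1 = 1.
  i=1: a_1=3, p_1 = 3*12 + 1 = 37, q_1 = 3*1 + 0 = 3.
Check: 37^2 - 152*3^2 = 1369 - 1368 = 1, so (x, y) = (37, 3) solves the equation, and by the theorem it is the least positive solution.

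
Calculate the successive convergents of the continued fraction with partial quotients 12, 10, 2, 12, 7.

12/1, 121/10, 254/21, 3169/262, 22437/1855

Using the convergent recurrence p_i = a_i*p_{i-1} + p_{i-2}, q_i = a_i*q_{i-1} + q_{i-2} with p_{-2}=0, p_{-1}=1, q_{-2}=1, q_{-1}=0:
  i=0: a_0=12, p_0 = 12*1 + 0 = 12, q_0 = 12*0 + 1 = 1.
  i=1: a_1=10, p_1 = 10*12 + 1 = 121, q_1 = 10*1 + 0 = 10.
  i=2: a_2=2, p_2 = 2*121 + 12 = 254, q_2 = 2*10 + 1 = 21.
  i=3: a_3=12, p_3 = 12*254 + 121 = 3169, q_3 = 12*21 + 10 = 262.
  i=4: a_4=7, p_4 = 7*3169 + 254 = 22437, q_4 = 7*262 + 21 = 1855.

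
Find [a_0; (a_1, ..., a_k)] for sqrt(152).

[12; (3, 24)]

Write x_i = (sqrt(152) + m_i)/d_i with (m_0, d_0) = (0, 1). a_0 = floor(sqrt(152)) = 12, since 12^2 = 144 <= 152 < 169 = 13^2.
Iterate m_{i+1} = d_i*a_i - m_i, d_{i+1} = (152 - m_{i+1}^2)/d_i, a_{i+1} = floor((a_0 + m_{i+1})/d_{i+1}):
  m_1 = 1*12 - 0 = 12, d_1 = (152 - 12^2)/1 = 8/1 = 8, a_1 = floor((12 + 12)/8) = 3.
  m_2 = 8*3 - 12 = 12, d_2 = (152 - 12^2)/8 = 8/8 = 1, a_2 = floor((12 + 12)/1) = 24.
  m_3 = 1*24 - 12 = 12, d_3 = (152 - 12^2)/1 = 8/1 = 8: (m_3, d_3) = (m_1, d_1) = (12, 8), so from here the quotients repeat a_1, a_2; the period length is 2.
Hence the expansion of sqrt(152) is a_0 = 12 followed by the repeating block 3, 24 (period 2).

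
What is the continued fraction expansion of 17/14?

[1; 4, 1, 2]

Run the Euclidean algorithm on 17 and 14; the successive quotients are the partial quotients a_0, a_1, ... (each step inverts the fractional part left over by the previous one):
  17 = 1*14 + 3, so a_0 = 1.
  14 = 4*3 + 2, so a_1 = 4.
  3 = 1*2 + 1, so a_2 = 1.
  2 = 2*1 + 0, so a_3 = 2.
The remainder reaches 0 after 4 divisions, so the expansion has 4 partial quotients, read off in order.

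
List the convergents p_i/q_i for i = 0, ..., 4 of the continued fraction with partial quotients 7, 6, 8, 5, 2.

7/1, 43/6, 351/49, 1798/251, 3947/551

Using the convergent recurrence p_i = a_i*p_{i-1} + p_{i-2}, q_i = a_i*q_{i-1} + q_{i-2} with p_{-2}=0, p_{-1}=1, q_{-2}=1, q_{-1}=0:
  i=0: a_0=7, p_0 = 7*1 + 0 = 7, q_0 = 7*0 + 1 = 1.
  i=1: a_1=6, p_1 = 6*7 + 1 = 43, q_1 = 6*1 + 0 = 6.
  i=2: a_2=8, p_2 = 8*43 + 7 = 351, q_2 = 8*6 + 1 = 49.
  i=3: a_3=5, p_3 = 5*351 + 43 = 1798, q_3 = 5*49 + 6 = 251.
  i=4: a_4=2, p_4 = 2*1798 + 351 = 3947, q_4 = 2*251 + 49 = 551.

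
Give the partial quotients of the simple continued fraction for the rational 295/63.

[4; 1, 2, 6, 1, 2]

Run the Euclidean algorithm on 295 and 63; the successive quotients are the partial quotients a_0, a_1, ... (each step inverts the fractional part left over by the previous one):
  295 = 4*63 + 43, so a_0 = 4.
  63 = 1*43 + 20, so a_1 = 1.
  43 = 2*20 + 3, so a_2 = 2.
  20 = 6*3 + 2, so a_3 = 6.
  3 = 1*2 + 1, so a_4 = 1.
  2 = 2*1 + 0, so a_5 = 2.
The remainder reaches 0 after 6 divisions, so the expansion has 6 partial quotients, read off in order.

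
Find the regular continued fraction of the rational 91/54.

[1; 1, 2, 5, 1, 2]

Run the Euclidean algorithm on 91 and 54; the successive quotients are the partial quotients a_0, a_1, ... (each step inverts the fractional part left over by the previous one):
  91 = 1*54 + 37, so a_0 = 1.
  54 = 1*37 + 17, so a_1 = 1.
  37 = 2*17 + 3, so a_2 = 2.
  17 = 5*3 + 2, so a_3 = 5.
  3 = 1*2 + 1, so a_4 = 1.
  2 = 2*1 + 0, so a_5 = 2.
The remainder reaches 0 after 6 divisions, so the expansion has 6 partial quotients, read off in order.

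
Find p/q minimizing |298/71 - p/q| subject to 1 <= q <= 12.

21/5

Expand x = 298/71 as a continued fraction with the Euclidean algorithm:
  298 = 4*71 + 14, so a_0 = 4.
  71 = 5*14 + 1, so a_1 = 5.
  14 = 14*1 + 0, so a_2 = 14.
so x = [4; 5, 14].
Convergents (p_i = a_i*p_{i-1} + p_{i-2}, q_i = a_i*q_{i-1} + q_{i-2} with p_{-2}=0, p_{-1}=1, q_{-2}=1, q_{-1}=0), until the denominator exceeds 12:
  i=0: a_0=4, p_0 = 4*1 + 0 = 4, q_0 = 4*0 + 1 = 1.
  i=1: a_1=5, p_1 = 5*4 + 1 = 21, q_1 = 5*1 + 0 = 5.
  i=2: a_2=14, p_2 = 14*21 + 4 = 298, q_2 = 14*5 + 1 = 71.
q_2 = 71 > 12, so the last convergent with denominator <= 12 is p_1/q_1 = 21/5.
The closest fraction with denominator <= 12 is either p_1/q_1 or the intermediate fraction (k*p_1 + p_0)/(k*q_1 + q_0) with the largest k >= 1 whose denominator stays <= 12; these approach x as k grows, and every other convergent or intermediate fraction in range is farther away.
Largest k: floor((12 - q_0)/q_1) = floor((12 - 1)/5) = 2.
That gives (2*21 + 4)/(2*5 + 1) = 46/11.
Compare the errors: |x - 21/5| = |298*5 - 21*71|/(71*5) = 1/355, and |x - 46/11| = |298*11 - 46*71|/(71*11) = 12/781.
Cross-multiplying, 1*781 = 781 < 4260 = 12*355, so 1/355 is smaller: the convergent 21/5 is closer to x than 46/11.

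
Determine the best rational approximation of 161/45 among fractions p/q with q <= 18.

Expand x = 161/45 as a continued fraction with the Euclidean algorithm:
  161 = 3*45 + 26, so a_0 = 3.
  45 = 1*26 + 19, so a_1 = 1.
  26 = 1*19 + 7, so a_2 = 1.
  19 = 2*7 + 5, so a_3 = 2.
  7 = 1*5 + 2, so a_4 = 1.
  5 = 2*2 + 1, so a_5 = 2.
  2 = 2*1 + 0, so a_6 = 2.
so x = [3; 1, 1, 2, 1, 2, 2].
Convergents (p_i = a_i*p_{i-1} + p_{i-2}, q_i = a_i*q_{i-1} + q_{i-2} with p_{-2}=0, p_{-1}=1, q_{-2}=1, q_{-1}=0), until the denominator exceeds 18:
  i=0: a_0=3, p_0 = 3*1 + 0 = 3, q_0 = 3*0 + 1 = 1.
  i=1: a_1=1, p_1 = 1*3 + 1 = 4, q_1 = 1*1 + 0 = 1.
  i=2: a_2=1, p_2 = 1*4 + 3 = 7, q_2 = 1*1 + 1 = 2.
  i=3: a_3=2, p_3 = 2*7 + 4 = 18, q_3 = 2*2 + 1 = 5.
  i=4: a_4=1, p_4 = 1*18 + 7 = 25, q_4 = 1*5 + 2 = 7.
  i=5: a_5=2, p_5 = 2*25 + 18 = 68, q_5 = 2*7 + 5 = 19.
q_5 = 19 > 18, so the last convergent with denominator <= 18 is p_4/q_4 = 25/7.
The closest fraction with denominator <= 18 is either p_4/q_4 or the intermediate fraction (k*p_4 + p_3)/(k*q_4 + q_3) with the largest k >= 1 whose denominator stays <= 18; these approach x as k grows, and every other convergent or intermediate fraction in range is farther away.
Largest k: floor((18 - q_3)/q_4) = floor((18 - 5)/7) = 1.
That gives (1*25 + 18)/(1*7 + 5) = 43/12.
Compare the errors: |x - 25/7| = |161*7 - 25*45|/(45*7) = 2/315, and |x - 43/12| = |161*12 - 43*45|/(45*12) = 3/540.
Cross-multiplying, 3*315 = 945 < 1080 = 2*540, so 3/540 is smaller: the intermediate fraction 43/12 is closer to x than 25/7.

43/12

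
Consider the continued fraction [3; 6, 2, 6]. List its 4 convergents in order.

Using the convergent recurrence p_i = a_i*p_{i-1} + p_{i-2}, q_i = a_i*q_{i-1} + q_{i-2} with p_{-2}=0, p_{-1}=1, q_{-2}=1, q_{-1}=0:
  i=0: a_0=3, p_0 = 3*1 + 0 = 3, q_0 = 3*0 + 1 = 1.
  i=1: a_1=6, p_1 = 6*3 + 1 = 19, q_1 = 6*1 + 0 = 6.
  i=2: a_2=2, p_2 = 2*19 + 3 = 41, q_2 = 2*6 + 1 = 13.
  i=3: a_3=6, p_3 = 6*41 + 19 = 265, q_3 = 6*13 + 6 = 84.

3/1, 19/6, 41/13, 265/84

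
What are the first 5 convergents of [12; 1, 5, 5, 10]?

12/1, 13/1, 77/6, 398/31, 4057/316

Using the convergent recurrence p_i = a_i*p_{i-1} + p_{i-2}, q_i = a_i*q_{i-1} + q_{i-2} with p_{-2}=0, p_{-1}=1, q_{-2}=1, q_{-1}=0:
  i=0: a_0=12, p_0 = 12*1 + 0 = 12, q_0 = 12*0 + 1 = 1.
  i=1: a_1=1, p_1 = 1*12 + 1 = 13, q_1 = 1*1 + 0 = 1.
  i=2: a_2=5, p_2 = 5*13 + 12 = 77, q_2 = 5*1 + 1 = 6.
  i=3: a_3=5, p_3 = 5*77 + 13 = 398, q_3 = 5*6 + 1 = 31.
  i=4: a_4=10, p_4 = 10*398 + 77 = 4057, q_4 = 10*31 + 6 = 316.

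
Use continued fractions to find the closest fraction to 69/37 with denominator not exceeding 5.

Expand x = 69/37 as a continued fraction with the Euclidean algorithm:
  69 = 1*37 + 32, so a_0 = 1.
  37 = 1*32 + 5, so a_1 = 1.
  32 = 6*5 + 2, so a_2 = 6.
  5 = 2*2 + 1, so a_3 = 2.
  2 = 2*1 + 0, so a_4 = 2.
so x = [1; 1, 6, 2, 2].
Convergents (p_i = a_i*p_{i-1} + p_{i-2}, q_i = a_i*q_{i-1} + q_{i-2} with p_{-2}=0, p_{-1}=1, q_{-2}=1, q_{-1}=0), until the denominator exceeds 5:
  i=0: a_0=1, p_0 = 1*1 + 0 = 1, q_0 = 1*0 + 1 = 1.
  i=1: a_1=1, p_1 = 1*1 + 1 = 2, q_1 = 1*1 + 0 = 1.
  i=2: a_2=6, p_2 = 6*2 + 1 = 13, q_2 = 6*1 + 1 = 7.
q_2 = 7 > 5, so the last convergent with denominator <= 5 is p_1/q_1 = 2/1.
The closest fraction with denominator <= 5 is either p_1/q_1 or the intermediate fraction (k*p_1 + p_0)/(k*q_1 + q_0) with the largest k >= 1 whose denominator stays <= 5; these approach x as k grows, and every other convergent or intermediate fraction in range is farther away.
Largest k: floor((5 - q_0)/q_1) = floor((5 - 1)/1) = 4.
That gives (4*2 + 1)/(4*1 + 1) = 9/5.
Compare the errors: |x - 2/1| = |69*1 - 2*37|/(37*1) = 5/37, and |x - 9/5| = |69*5 - 9*37|/(37*5) = 12/185.
Cross-multiplying, 12*37 = 444 < 925 = 5*185, so 12/185 is smaller: the intermediate fraction 9/5 is closer to x than 2/1.

9/5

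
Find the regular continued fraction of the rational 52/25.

[2; 12, 2]

Run the Euclidean algorithm on 52 and 25; the successive quotients are the partial quotients a_0, a_1, ... (each step inverts the fractional part left over by the previous one):
  52 = 2*25 + 2, so a_0 = 2.
  25 = 12*2 + 1, so a_1 = 12.
  2 = 2*1 + 0, so a_2 = 2.
The remainder reaches 0 after 3 divisions, so the expansion has 3 partial quotients, read off in order.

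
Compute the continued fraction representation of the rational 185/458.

[0; 2, 2, 9, 1, 3, 2]

Run the Euclidean algorithm on 185 and 458; the successive quotients are the partial quotients a_0, a_1, ... (each step inverts the fractional part left over by the previous one):
  185 = 0*458 + 185, so a_0 = 0.
  458 = 2*185 + 88, so a_1 = 2.
  185 = 2*88 + 9, so a_2 = 2.
  88 = 9*9 + 7, so a_3 = 9.
  9 = 1*7 + 2, so a_4 = 1.
  7 = 3*2 + 1, so a_5 = 3.
  2 = 2*1 + 0, so a_6 = 2.
The remainder reaches 0 after 7 divisions, so the expansion has 7 partial quotients, read off in order.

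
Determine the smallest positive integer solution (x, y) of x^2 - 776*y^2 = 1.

First expand sqrt(776) as a continued fraction. With x_i = (sqrt(776) + m_i)/d_i and (m_0, d_0) = (0, 1): a_0 = floor(sqrt(776)) = 27, since 27^2 = 729 <= 776 < 784 = 28^2.
Iterate m_{i+1} = d_i*a_i - m_i, d_{i+1} = (776 - m_{i+1}^2)/d_i, a_{i+1} = floor((a_0 + m_{i+1})/d_{i+1}):
  m_1 = 1*27 - 0 = 27, d_1 = (776 - 27^2)/1 = 47/1 = 47, a_1 = floor((27 + 27)/47) = 1.
  m_2 = 47*1 - 27 = 20, d_2 = (776 - 20^2)/47 = 376/47 = 8, a_2 = floor((27 + 20)/8) = 5.
  m_3 = 8*5 - 20 = 20, d_3 = (776 - 20^2)/8 = 376/8 = 47, a_3 = floor((27 + 20)/47) = 1.
  m_4 = 47*1 - 20 = 27, d_4 = (776 - 27^2)/47 = 47/47 = 1, a_4 = floor((27 + 27)/1) = 54.
  m_5 = 1*54 - 27 = 27, d_5 = (776 - 27^2)/1 = 47/1 = 47: (m_5, d_5) = (m_1, d_1) = (27, 47), so from here the quotients repeat a_1, ..., a_4; the period length is 4.
So sqrt(776) = [27; (1, 5, 1, 54)] with period length k = 4.
k is even, so the fundamental solution of x^2 - 776y^2 = 1 is (p_{k-1}, q_{k-1}) = (p_3, q_3); compute convergents through index 3.
Convergents (p_i = a_i*p_{i-1} + p_{i-2}, q_i = a_i*q_{i-1} + q_{i-2} with p_{-2}=0, p_{-1}=1, q_{-2}=1, q_{-1}=0):
  i=0: a_0=27, p_0 = 27*1 + 0 = 27, q_0 = 27*0 + 1 = 1.
  i=1: a_1=1, p_1 = 1*27 + 1 = 28, q_1 = 1*1 + 0 = 1.
  i=2: a_2=5, p_2 = 5*28 + 27 = 167, q_2 = 5*1 + 1 = 6.
  i=3: a_3=1, p_3 = 1*167 + 28 = 195, q_3 = 1*6 + 1 = 7.
Check: 195^2 - 776*7^2 = 38025 - 38024 = 1, so (x, y) = (195, 7) solves the equation, and by the theorem it is the least positive solution.

(x, y) = (195, 7)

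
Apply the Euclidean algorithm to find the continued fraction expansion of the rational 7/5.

Run the Euclidean algorithm on 7 and 5; the successive quotients are the partial quotients a_0, a_1, ... (each step inverts the fractional part left over by the previous one):
  7 = 1*5 + 2, so a_0 = 1.
  5 = 2*2 + 1, so a_1 = 2.
  2 = 2*1 + 0, so a_2 = 2.
The remainder reaches 0 after 3 divisions, so the expansion has 3 partial quotients, read off in order.

[1; 2, 2]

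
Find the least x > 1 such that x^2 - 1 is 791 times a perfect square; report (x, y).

(x, y) = (225, 8)

First expand sqrt(791) as a continued fraction. With x_i = (sqrt(791) + m_i)/d_i and (m_0, d_0) = (0, 1): a_0 = floor(sqrt(791)) = 28, since 28^2 = 784 <= 791 < 841 = 29^2.
Iterate m_{i+1} = d_i*a_i - m_i, d_{i+1} = (791 - m_{i+1}^2)/d_i, a_{i+1} = floor((a_0 + m_{i+1})/d_{i+1}):
  m_1 = 1*28 - 0 = 28, d_1 = (791 - 28^2)/1 = 7/1 = 7, a_1 = floor((28 + 28)/7) = 8.
  m_2 = 7*8 - 28 = 28, d_2 = (791 - 28^2)/7 = 7/7 = 1, a_2 = floor((28 + 28)/1) = 56.
  m_3 = 1*56 - 28 = 28, d_3 = (791 - 28^2)/1 = 7/1 = 7: (m_3, d_3) = (m_1, d_1) = (28, 7), so from here the quotients repeat a_1, a_2; the period length is 2.
So sqrt(791) = [28; (8, 56)] with period length k = 2.
k is even, so the fundamental solution of x^2 - 791y^2 = 1 is (p_{k-1}, q_{k-1}) = (p_1, q_1); compute convergents through index 1.
Convergents (p_i = a_i*p_{i-1} + p_{i-2}, q_i = a_i*q_{i-1} + q_{i-2} with p_{-2}=0, p_{-1}=1, q_{-2}=1, q_{-1}=0):
  i=0: a_0=28, p_0 = 28*1 + 0 = 28, q_0 = 28*0 + 1 = 1.
  i=1: a_1=8, p_1 = 8*28 + 1 = 225, q_1 = 8*1 + 0 = 8.
Check: 225^2 - 791*8^2 = 50625 - 50624 = 1, so (x, y) = (225, 8) solves the equation, and by the theorem it is the least positive solution.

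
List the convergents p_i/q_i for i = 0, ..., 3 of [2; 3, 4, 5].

Using the convergent recurrence p_i = a_i*p_{i-1} + p_{i-2}, q_i = a_i*q_{i-1} + q_{i-2} with p_{-2}=0, p_{-1}=1, q_{-2}=1, q_{-1}=0:
  i=0: a_0=2, p_0 = 2*1 + 0 = 2, q_0 = 2*0 + 1 = 1.
  i=1: a_1=3, p_1 = 3*2 + 1 = 7, q_1 = 3*1 + 0 = 3.
  i=2: a_2=4, p_2 = 4*7 + 2 = 30, q_2 = 4*3 + 1 = 13.
  i=3: a_3=5, p_3 = 5*30 + 7 = 157, q_3 = 5*13 + 3 = 68.

2/1, 7/3, 30/13, 157/68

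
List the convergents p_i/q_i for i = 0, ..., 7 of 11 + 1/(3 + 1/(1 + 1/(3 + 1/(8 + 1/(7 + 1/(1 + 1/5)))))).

11/1, 34/3, 45/4, 169/15, 1397/124, 9948/883, 11345/1007, 66673/5918

Using the convergent recurrence p_i = a_i*p_{i-1} + p_{i-2}, q_i = a_i*q_{i-1} + q_{i-2} with p_{-2}=0, p_{-1}=1, q_{-2}=1, q_{-1}=0:
  i=0: a_0=11, p_0 = 11*1 + 0 = 11, q_0 = 11*0 + 1 = 1.
  i=1: a_1=3, p_1 = 3*11 + 1 = 34, q_1 = 3*1 + 0 = 3.
  i=2: a_2=1, p_2 = 1*34 + 11 = 45, q_2 = 1*3 + 1 = 4.
  i=3: a_3=3, p_3 = 3*45 + 34 = 169, q_3 = 3*4 + 3 = 15.
  i=4: a_4=8, p_4 = 8*169 + 45 = 1397, q_4 = 8*15 + 4 = 124.
  i=5: a_5=7, p_5 = 7*1397 + 169 = 9948, q_5 = 7*124 + 15 = 883.
  i=6: a_6=1, p_6 = 1*9948 + 1397 = 11345, q_6 = 1*883 + 124 = 1007.
  i=7: a_7=5, p_7 = 5*11345 + 9948 = 66673, q_7 = 5*1007 + 883 = 5918.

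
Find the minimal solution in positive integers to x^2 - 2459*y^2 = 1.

(x, y) = (710650, 14331)

First expand sqrt(2459) as a continued fraction. With x_i = (sqrt(2459) + m_i)/d_i and (m_0, d_0) = (0, 1): a_0 = floor(sqrt(2459)) = 49, since 49^2 = 2401 <= 2459 < 2500 = 50^2.
Iterate m_{i+1} = d_i*a_i - m_i, d_{i+1} = (2459 - m_{i+1}^2)/d_i, a_{i+1} = floor((a_0 + m_{i+1})/d_{i+1}):
  m_1 = 1*49 - 0 = 49, d_1 = (2459 - 49^2)/1 = 58/1 = 58, a_1 = floor((49 + 49)/58) = 1.
  m_2 = 58*1 - 49 = 9, d_2 = (2459 - 9^2)/58 = 2378/58 = 41, a_2 = floor((49 + 9)/41) = 1.
  m_3 = 41*1 - 9 = 32, d_3 = (2459 - 32^2)/41 = 1435/41 = 35, a_3 = floor((49 + 32)/35) = 2.
  m_4 = 35*2 - 32 = 38, d_4 = (2459 - 38^2)/35 = 1015/35 = 29, a_4 = floor((49 + 38)/29) = 3.
  m_5 = 29*3 - 38 = 49, d_5 = (2459 - 49^2)/29 = 58/29 = 2, a_5 = floor((49 + 49)/2) = 49.
  m_6 = 2*49 - 49 = 49, d_6 = (2459 - 49^2)/2 = 58/2 = 29, a_6 = floor((49 + 49)/29) = 3.
  m_7 = 29*3 - 49 = 38, d_7 = (2459 - 38^2)/29 = 1015/29 = 35, a_7 = floor((49 + 38)/35) = 2.
  m_8 = 35*2 - 38 = 32, d_8 = (2459 - 32^2)/35 = 1435/35 = 41, a_8 = floor((49 + 32)/41) = 1.
  m_9 = 41*1 - 32 = 9, d_9 = (2459 - 9^2)/41 = 2378/41 = 58, a_9 = floor((49 + 9)/58) = 1.
  m_10 = 58*1 - 9 = 49, d_10 = (2459 - 49^2)/58 = 58/58 = 1, a_10 = floor((49 + 49)/1) = 98.
  m_11 = 1*98 - 49 = 49, d_11 = (2459 - 49^2)/1 = 58/1 = 58: (m_11, d_11) = (m_1, d_1) = (49, 58), so from here the quotients repeat a_1, ..., a_10; the period length is 10.
So sqrt(2459) = [49; (1, 1, 2, 3, 49, 3, 2, 1, 1, 98)] with period length k = 10.
k is even, so the fundamental solution of x^2 - 2459y^2 = 1 is (p_{k-1}, q_{k-1}) = (p_9, q_9); compute convergents through index 9.
Convergents (p_i = a_i*p_{i-1} + p_{i-2}, q_i = a_i*q_{i-1} + q_{i-2} with p_{-2}=0, p_{-1}=1, q_{-2}=1, q_{-1}=0):
  i=0: a_0=49, p_0 = 49*1 + 0 = 49, q_0 = 49*0 + 1 = 1.
  i=1: a_1=1, p_1 = 1*49 + 1 = 50, q_1 = 1*1 + 0 = 1.
  i=2: a_2=1, p_2 = 1*50 + 49 = 99, q_2 = 1*1 + 1 = 2.
  i=3: a_3=2, p_3 = 2*99 + 50 = 248, q_3 = 2*2 + 1 = 5.
  i=4: a_4=3, p_4 = 3*248 + 99 = 843, q_4 = 3*5 + 2 = 17.
  i=5: a_5=49, p_5 = 49*843 + 248 = 41555, q_5 = 49*17 + 5 = 838.
  i=6: a_6=3, p_6 = 3*41555 + 843 = 125508, q_6 = 3*838 + 17 = 2531.
  i=7: a_7=2, p_7 = 2*125508 + 41555 = 292571, q_7 = 2*2531 + 838 = 5900.
  i=8: a_8=1, p_8 = 1*292571 + 125508 = 418079, q_8 = 1*5900 + 2531 = 8431.
  i=9: a_9=1, p_9 = 1*418079 + 292571 = 710650, q_9 = 1*8431 + 5900 = 14331.
Check: 710650^2 - 2459*14331^2 = 505023422500 - 505023422499 = 1, so (x, y) = (710650, 14331) solves the equation, and by the theorem it is the least positive solution.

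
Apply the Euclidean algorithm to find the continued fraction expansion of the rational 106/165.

[0; 1, 1, 1, 3, 1, 11]

Run the Euclidean algorithm on 106 and 165; the successive quotients are the partial quotients a_0, a_1, ... (each step inverts the fractional part left over by the previous one):
  106 = 0*165 + 106, so a_0 = 0.
  165 = 1*106 + 59, so a_1 = 1.
  106 = 1*59 + 47, so a_2 = 1.
  59 = 1*47 + 12, so a_3 = 1.
  47 = 3*12 + 11, so a_4 = 3.
  12 = 1*11 + 1, so a_5 = 1.
  11 = 11*1 + 0, so a_6 = 11.
The remainder reaches 0 after 7 divisions, so the expansion has 7 partial quotients, read off in order.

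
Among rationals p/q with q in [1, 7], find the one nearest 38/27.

7/5

Expand x = 38/27 as a continued fraction with the Euclidean algorithm:
  38 = 1*27 + 11, so a_0 = 1.
  27 = 2*11 + 5, so a_1 = 2.
  11 = 2*5 + 1, so a_2 = 2.
  5 = 5*1 + 0, so a_3 = 5.
so x = [1; 2, 2, 5].
Convergents (p_i = a_i*p_{i-1} + p_{i-2}, q_i = a_i*q_{i-1} + q_{i-2} with p_{-2}=0, p_{-1}=1, q_{-2}=1, q_{-1}=0), until the denominator exceeds 7:
  i=0: a_0=1, p_0 = 1*1 + 0 = 1, q_0 = 1*0 + 1 = 1.
  i=1: a_1=2, p_1 = 2*1 + 1 = 3, q_1 = 2*1 + 0 = 2.
  i=2: a_2=2, p_2 = 2*3 + 1 = 7, q_2 = 2*2 + 1 = 5.
  i=3: a_3=5, p_3 = 5*7 + 3 = 38, q_3 = 5*5 + 2 = 27.
q_3 = 27 > 7, so the last convergent with denominator <= 7 is p_2/q_2 = 7/5.
The closest fraction with denominator <= 7 is either p_2/q_2 or the intermediate fraction (k*p_2 + p_1)/(k*q_2 + q_1) with the largest k >= 1 whose denominator stays <= 7; these approach x as k grows, and every other convergent or intermediate fraction in range is farther away.
Largest k: floor((7 - q_1)/q_2) = floor((7 - 2)/5) = 1.
That gives (1*7 + 3)/(1*5 + 2) = 10/7.
Compare the errors: |x - 7/5| = |38*5 - 7*27|/(27*5) = 1/135, and |x - 10/7| = |38*7 - 10*27|/(27*7) = 4/189.
Cross-multiplying, 1*189 = 189 < 540 = 4*135, so 1/135 is smaller: the convergent 7/5 is closer to x than 10/7.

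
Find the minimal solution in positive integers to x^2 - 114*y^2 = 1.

First expand sqrt(114) as a continued fraction. With x_i = (sqrt(114) + m_i)/d_i and (m_0, d_0) = (0, 1): a_0 = floor(sqrt(114)) = 10, since 10^2 = 100 <= 114 < 121 = 11^2.
Iterate m_{i+1} = d_i*a_i - m_i, d_{i+1} = (114 - m_{i+1}^2)/d_i, a_{i+1} = floor((a_0 + m_{i+1})/d_{i+1}):
  m_1 = 1*10 - 0 = 10, d_1 = (114 - 10^2)/1 = 14/1 = 14, a_1 = floor((10 + 10)/14) = 1.
  m_2 = 14*1 - 10 = 4, d_2 = (114 - 4^2)/14 = 98/14 = 7, a_2 = floor((10 + 4)/7) = 2.
  m_3 = 7*2 - 4 = 10, d_3 = (114 - 10^2)/7 = 14/7 = 2, a_3 = floor((10 + 10)/2) = 10.
  m_4 = 2*10 - 10 = 10, d_4 = (114 - 10^2)/2 = 14/2 = 7, a_4 = floor((10 + 10)/7) = 2.
  m_5 = 7*2 - 10 = 4, d_5 = (114 - 4^2)/7 = 98/7 = 14, a_5 = floor((10 + 4)/14) = 1.
  m_6 = 14*1 - 4 = 10, d_6 = (114 - 10^2)/14 = 14/14 = 1, a_6 = floor((10 + 10)/1) = 20.
  m_7 = 1*20 - 10 = 10, d_7 = (114 - 10^2)/1 = 14/1 = 14: (m_7, d_7) = (m_1, d_1) = (10, 14), so from here the quotients repeat a_1, ..., a_6; the period length is 6.
So sqrt(114) = [10; (1, 2, 10, 2, 1, 20)] with period length k = 6.
k is even, so the fundamental solution of x^2 - 114y^2 = 1 is (p_{k-1}, q_{k-1}) = (p_5, q_5); compute convergents through index 5.
Convergents (p_i = a_i*p_{i-1} + p_{i-2}, q_i = a_i*q_{i-1} + q_{i-2} with p_{-2}=0, p_{-1}=1, q_{-2}=1, q_{-1}=0):
  i=0: a_0=10, p_0 = 10*1 + 0 = 10, q_0 = 10*0 + 1 = 1.
  i=1: a_1=1, p_1 = 1*10 + 1 = 11, q_1 = 1*1 + 0 = 1.
  i=2: a_2=2, p_2 = 2*11 + 10 = 32, q_2 = 2*1 + 1 = 3.
  i=3: a_3=10, p_3 = 10*32 + 11 = 331, q_3 = 10*3 + 1 = 31.
  i=4: a_4=2, p_4 = 2*331 + 32 = 694, q_4 = 2*31 + 3 = 65.
  i=5: a_5=1, p_5 = 1*694 + 331 = 1025, q_5 = 1*65 + 31 = 96.
Check: 1025^2 - 114*96^2 = 1050625 - 1050624 = 1, so (x, y) = (1025, 96) solves the equation, and by the theorem it is the least positive solution.

(x, y) = (1025, 96)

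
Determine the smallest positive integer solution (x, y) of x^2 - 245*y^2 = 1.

First expand sqrt(245) as a continued fraction. With x_i = (sqrt(245) + m_i)/d_i and (m_0, d_0) = (0, 1): a_0 = floor(sqrt(245)) = 15, since 15^2 = 225 <= 245 < 256 = 16^2.
Iterate m_{i+1} = d_i*a_i - m_i, d_{i+1} = (245 - m_{i+1}^2)/d_i, a_{i+1} = floor((a_0 + m_{i+1})/d_{i+1}):
  m_1 = 1*15 - 0 = 15, d_1 = (245 - 15^2)/1 = 20/1 = 20, a_1 = floor((15 + 15)/20) = 1.
  m_2 = 20*1 - 15 = 5, d_2 = (245 - 5^2)/20 = 220/20 = 11, a_2 = floor((15 + 5)/11) = 1.
  m_3 = 11*1 - 5 = 6, d_3 = (245 - 6^2)/11 = 209/11 = 19, a_3 = floor((15 + 6)/19) = 1.
  m_4 = 19*1 - 6 = 13, d_4 = (245 - 13^2)/19 = 76/19 = 4, a_4 = floor((15 + 13)/4) = 7.
  m_5 = 4*7 - 13 = 15, d_5 = (245 - 15^2)/4 = 20/4 = 5, a_5 = floor((15 + 15)/5) = 6.
  m_6 = 5*6 - 15 = 15, d_6 = (245 - 15^2)/5 = 20/5 = 4, a_6 = floor((15 + 15)/4) = 7.
  m_7 = 4*7 - 15 = 13, d_7 = (245 - 13^2)/4 = 76/4 = 19, a_7 = floor((15 + 13)/19) = 1.
  m_8 = 19*1 - 13 = 6, d_8 = (245 - 6^2)/19 = 209/19 = 11, a_8 = floor((15 + 6)/11) = 1.
  m_9 = 11*1 - 6 = 5, d_9 = (245 - 5^2)/11 = 220/11 = 20, a_9 = floor((15 + 5)/20) = 1.
  m_10 = 20*1 - 5 = 15, d_10 = (245 - 15^2)/20 = 20/20 = 1, a_10 = floor((15 + 15)/1) = 30.
  m_11 = 1*30 - 15 = 15, d_11 = (245 - 15^2)/1 = 20/1 = 20: (m_11, d_11) = (m_1, d_1) = (15, 20), so from here the quotients repeat a_1, ..., a_10; the period length is 10.
So sqrt(245) = [15; (1, 1, 1, 7, 6, 7, 1, 1, 1, 30)] with period length k = 10.
k is even, so the fundamental solution of x^2 - 245y^2 = 1 is (p_{k-1}, q_{k-1}) = (p_9, q_9); compute convergents through index 9.
Convergents (p_i = a_i*p_{i-1} + p_{i-2}, q_i = a_i*q_{i-1} + q_{i-2} with p_{-2}=0, p_{-1}=1, q_{-2}=1, q_{-1}=0):
  i=0: a_0=15, p_0 = 15*1 + 0 = 15, q_0 = 15*0 + 1 = 1.
  i=1: a_1=1, p_1 = 1*15 + 1 = 16, q_1 = 1*1 + 0 = 1.
  i=2: a_2=1, p_2 = 1*16 + 15 = 31, q_2 = 1*1 + 1 = 2.
  i=3: a_3=1, p_3 = 1*31 + 16 = 47, q_3 = 1*2 + 1 = 3.
  i=4: a_4=7, p_4 = 7*47 + 31 = 360, q_4 = 7*3 + 2 = 23.
  i=5: a_5=6, p_5 = 6*360 + 47 = 2207, q_5 = 6*23 + 3 = 141.
  i=6: a_6=7, p_6 = 7*2207 + 360 = 15809, q_6 = 7*141 + 23 = 1010.
  i=7: a_7=1, p_7 = 1*15809 + 2207 = 18016, q_7 = 1*1010 + 141 = 1151.
  i=8: a_8=1, p_8 = 1*18016 + 15809 = 33825, q_8 = 1*1151 + 1010 = 2161.
  i=9: a_9=1, p_9 = 1*33825 + 18016 = 51841, q_9 = 1*2161 + 1151 = 3312.
Check: 51841^2 - 245*3312^2 = 2687489281 - 2687489280 = 1, so (x, y) = (51841, 3312) solves the equation, and by the theorem it is the least positive solution.

(x, y) = (51841, 3312)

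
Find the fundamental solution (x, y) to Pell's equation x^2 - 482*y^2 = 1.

First expand sqrt(482) as a continued fraction. With x_i = (sqrt(482) + m_i)/d_i and (m_0, d_0) = (0, 1): a_0 = floor(sqrt(482)) = 21, since 21^2 = 441 <= 482 < 484 = 22^2.
Iterate m_{i+1} = d_i*a_i - m_i, d_{i+1} = (482 - m_{i+1}^2)/d_i, a_{i+1} = floor((a_0 + m_{i+1})/d_{i+1}):
  m_1 = 1*21 - 0 = 21, d_1 = (482 - 21^2)/1 = 41/1 = 41, a_1 = floor((21 + 21)/41) = 1.
  m_2 = 41*1 - 21 = 20, d_2 = (482 - 20^2)/41 = 82/41 = 2, a_2 = floor((21 + 20)/2) = 20.
  m_3 = 2*20 - 20 = 20, d_3 = (482 - 20^2)/2 = 82/2 = 41, a_3 = floor((21 + 20)/41) = 1.
  m_4 = 41*1 - 20 = 21, d_4 = (482 - 21^2)/41 = 41/41 = 1, a_4 = floor((21 + 21)/1) = 42.
  m_5 = 1*42 - 21 = 21, d_5 = (482 - 21^2)/1 = 41/1 = 41: (m_5, d_5) = (m_1, d_1) = (21, 41), so from here the quotients repeat a_1, ..., a_4; the period length is 4.
So sqrt(482) = [21; (1, 20, 1, 42)] with period length k = 4.
k is even, so the fundamental solution of x^2 - 482y^2 = 1 is (p_{k-1}, q_{k-1}) = (p_3, q_3); compute convergents through index 3.
Convergents (p_i = a_i*p_{i-1} + p_{i-2}, q_i = a_i*q_{i-1} + q_{i-2} with p_{-2}=0, p_{-1}=1, q_{-2}=1, q_{-1}=0):
  i=0: a_0=21, p_0 = 21*1 + 0 = 21, q_0 = 21*0 + 1 = 1.
  i=1: a_1=1, p_1 = 1*21 + 1 = 22, q_1 = 1*1 + 0 = 1.
  i=2: a_2=20, p_2 = 20*22 + 21 = 461, q_2 = 20*1 + 1 = 21.
  i=3: a_3=1, p_3 = 1*461 + 22 = 483, q_3 = 1*21 + 1 = 22.
Check: 483^2 - 482*22^2 = 233289 - 233288 = 1, so (x, y) = (483, 22) solves the equation, and by the theorem it is the least positive solution.

(x, y) = (483, 22)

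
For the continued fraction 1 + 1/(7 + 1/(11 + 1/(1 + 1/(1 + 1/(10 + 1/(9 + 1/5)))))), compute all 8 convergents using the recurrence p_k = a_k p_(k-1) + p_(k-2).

1/1, 8/7, 89/78, 97/85, 186/163, 1957/1715, 17799/15598, 90952/79705

Using the convergent recurrence p_i = a_i*p_{i-1} + p_{i-2}, q_i = a_i*q_{i-1} + q_{i-2} with p_{-2}=0, p_{-1}=1, q_{-2}=1, q_{-1}=0:
  i=0: a_0=1, p_0 = 1*1 + 0 = 1, q_0 = 1*0 + 1 = 1.
  i=1: a_1=7, p_1 = 7*1 + 1 = 8, q_1 = 7*1 + 0 = 7.
  i=2: a_2=11, p_2 = 11*8 + 1 = 89, q_2 = 11*7 + 1 = 78.
  i=3: a_3=1, p_3 = 1*89 + 8 = 97, q_3 = 1*78 + 7 = 85.
  i=4: a_4=1, p_4 = 1*97 + 89 = 186, q_4 = 1*85 + 78 = 163.
  i=5: a_5=10, p_5 = 10*186 + 97 = 1957, q_5 = 10*163 + 85 = 1715.
  i=6: a_6=9, p_6 = 9*1957 + 186 = 17799, q_6 = 9*1715 + 163 = 15598.
  i=7: a_7=5, p_7 = 5*17799 + 1957 = 90952, q_7 = 5*15598 + 1715 = 79705.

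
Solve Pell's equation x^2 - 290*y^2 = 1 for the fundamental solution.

(x, y) = (579, 34)

First expand sqrt(290) as a continued fraction. With x_i = (sqrt(290) + m_i)/d_i and (m_0, d_0) = (0, 1): a_0 = floor(sqrt(290)) = 17, since 17^2 = 289 <= 290 < 324 = 18^2.
Iterate m_{i+1} = d_i*a_i - m_i, d_{i+1} = (290 - m_{i+1}^2)/d_i, a_{i+1} = floor((a_0 + m_{i+1})/d_{i+1}):
  m_1 = 1*17 - 0 = 17, d_1 = (290 - 17^2)/1 = 1/1 = 1, a_1 = floor((17 + 17)/1) = 34.
  m_2 = 1*34 - 17 = 17, d_2 = (290 - 17^2)/1 = 1/1 = 1: (m_2, d_2) = (m_1, d_1) = (17, 1), so from here the quotient a_1 repeats; the period length is 1.
So sqrt(290) = [17; (34)] with period length k = 1.
k is odd, so (p_{k-1}, q_{k-1}) only solves x^2 - 290y^2 = -1 and the fundamental solution of x^2 - 290y^2 = 1 is (p_{2k-1}, q_{2k-1}) = (p_1, q_1); compute convergents through index 1, running through the period twice.
Convergents (p_i = a_i*p_{i-1} + p_{i-2}, q_i = a_i*q_{i-1} + q_{i-2} with p_{-2}=0, p_{-1}=1, q_{-2}=1, q_{-1}=0):
  i=0: a_0=17, p_0 = 17*1 + 0 = 17, q_0 = 17*0 + 1 = 1.
  i=1: a_1=34, p_1 = 34*17 + 1 = 579, q_1 = 34*1 + 0 = 34.
Indeed p_0^2 - 290*q_0^2 = 289 - 290 = -1, not +1.
Check: 579^2 - 290*34^2 = 335241 - 335240 = 1, so (x, y) = (579, 34) solves the equation, and by the theorem it is the least positive solution.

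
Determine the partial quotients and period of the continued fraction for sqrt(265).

Write x_i = (sqrt(265) + m_i)/d_i with (m_0, d_0) = (0, 1). a_0 = floor(sqrt(265)) = 16, since 16^2 = 256 <= 265 < 289 = 17^2.
Iterate m_{i+1} = d_i*a_i - m_i, d_{i+1} = (265 - m_{i+1}^2)/d_i, a_{i+1} = floor((a_0 + m_{i+1})/d_{i+1}):
  m_1 = 1*16 - 0 = 16, d_1 = (265 - 16^2)/1 = 9/1 = 9, a_1 = floor((16 + 16)/9) = 3.
  m_2 = 9*3 - 16 = 11, d_2 = (265 - 11^2)/9 = 144/9 = 16, a_2 = floor((16 + 11)/16) = 1.
  m_3 = 16*1 - 11 = 5, d_3 = (265 - 5^2)/16 = 240/16 = 15, a_3 = floor((16 + 5)/15) = 1.
  m_4 = 15*1 - 5 = 10, d_4 = (265 - 10^2)/15 = 165/15 = 11, a_4 = floor((16 + 10)/11) = 2.
  m_5 = 11*2 - 10 = 12, d_5 = (265 - 12^2)/11 = 121/11 = 11, a_5 = floor((16 + 12)/11) = 2.
  m_6 = 11*2 - 12 = 10, d_6 = (265 - 10^2)/11 = 165/11 = 15, a_6 = floor((16 + 10)/15) = 1.
  m_7 = 15*1 - 10 = 5, d_7 = (265 - 5^2)/15 = 240/15 = 16, a_7 = floor((16 + 5)/16) = 1.
  m_8 = 16*1 - 5 = 11, d_8 = (265 - 11^2)/16 = 144/16 = 9, a_8 = floor((16 + 11)/9) = 3.
  m_9 = 9*3 - 11 = 16, d_9 = (265 - 16^2)/9 = 9/9 = 1, a_9 = floor((16 + 16)/1) = 32.
  m_10 = 1*32 - 16 = 16, d_10 = (265 - 16^2)/1 = 9/1 = 9: (m_10, d_10) = (m_1, d_1) = (16, 9), so from here the quotients repeat a_1, ..., a_9; the period length is 9.
Hence the expansion of sqrt(265) is a_0 = 16 followed by the repeating block 3, 1, 1, 2, 2, 1, 1, 3, 32 (period 9).

[16; (3, 1, 1, 2, 2, 1, 1, 3, 32)]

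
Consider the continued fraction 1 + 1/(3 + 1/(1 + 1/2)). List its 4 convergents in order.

Using the convergent recurrence p_i = a_i*p_{i-1} + p_{i-2}, q_i = a_i*q_{i-1} + q_{i-2} with p_{-2}=0, p_{-1}=1, q_{-2}=1, q_{-1}=0:
  i=0: a_0=1, p_0 = 1*1 + 0 = 1, q_0 = 1*0 + 1 = 1.
  i=1: a_1=3, p_1 = 3*1 + 1 = 4, q_1 = 3*1 + 0 = 3.
  i=2: a_2=1, p_2 = 1*4 + 1 = 5, q_2 = 1*3 + 1 = 4.
  i=3: a_3=2, p_3 = 2*5 + 4 = 14, q_3 = 2*4 + 3 = 11.

1/1, 4/3, 5/4, 14/11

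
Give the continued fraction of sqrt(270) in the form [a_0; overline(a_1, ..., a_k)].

[16; overline(2, 3, 6, 3, 2, 32)]

Write x_i = (sqrt(270) + m_i)/d_i with (m_0, d_0) = (0, 1). a_0 = floor(sqrt(270)) = 16, since 16^2 = 256 <= 270 < 289 = 17^2.
Iterate m_{i+1} = d_i*a_i - m_i, d_{i+1} = (270 - m_{i+1}^2)/d_i, a_{i+1} = floor((a_0 + m_{i+1})/d_{i+1}):
  m_1 = 1*16 - 0 = 16, d_1 = (270 - 16^2)/1 = 14/1 = 14, a_1 = floor((16 + 16)/14) = 2.
  m_2 = 14*2 - 16 = 12, d_2 = (270 - 12^2)/14 = 126/14 = 9, a_2 = floor((16 + 12)/9) = 3.
  m_3 = 9*3 - 12 = 15, d_3 = (270 - 15^2)/9 = 45/9 = 5, a_3 = floor((16 + 15)/5) = 6.
  m_4 = 5*6 - 15 = 15, d_4 = (270 - 15^2)/5 = 45/5 = 9, a_4 = floor((16 + 15)/9) = 3.
  m_5 = 9*3 - 15 = 12, d_5 = (270 - 12^2)/9 = 126/9 = 14, a_5 = floor((16 + 12)/14) = 2.
  m_6 = 14*2 - 12 = 16, d_6 = (270 - 16^2)/14 = 14/14 = 1, a_6 = floor((16 + 16)/1) = 32.
  m_7 = 1*32 - 16 = 16, d_7 = (270 - 16^2)/1 = 14/1 = 14: (m_7, d_7) = (m_1, d_1) = (16, 14), so from here the quotients repeat a_1, ..., a_6; the period length is 6.
Hence the expansion of sqrt(270) is a_0 = 16 followed by the repeating block 2, 3, 6, 3, 2, 32 (period 6).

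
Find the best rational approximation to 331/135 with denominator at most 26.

49/20

Expand x = 331/135 as a continued fraction with the Euclidean algorithm:
  331 = 2*135 + 61, so a_0 = 2.
  135 = 2*61 + 13, so a_1 = 2.
  61 = 4*13 + 9, so a_2 = 4.
  13 = 1*9 + 4, so a_3 = 1.
  9 = 2*4 + 1, so a_4 = 2.
  4 = 4*1 + 0, so a_5 = 4.
so x = [2; 2, 4, 1, 2, 4].
Convergents (p_i = a_i*p_{i-1} + p_{i-2}, q_i = a_i*q_{i-1} + q_{i-2} with p_{-2}=0, p_{-1}=1, q_{-2}=1, q_{-1}=0), until the denominator exceeds 26:
  i=0: a_0=2, p_0 = 2*1 + 0 = 2, q_0 = 2*0 + 1 = 1.
  i=1: a_1=2, p_1 = 2*2 + 1 = 5, q_1 = 2*1 + 0 = 2.
  i=2: a_2=4, p_2 = 4*5 + 2 = 22, q_2 = 4*2 + 1 = 9.
  i=3: a_3=1, p_3 = 1*22 + 5 = 27, q_3 = 1*9 + 2 = 11.
  i=4: a_4=2, p_4 = 2*27 + 22 = 76, q_4 = 2*11 + 9 = 31.
q_4 = 31 > 26, so the last convergent with denominator <= 26 is p_3/q_3 = 27/11.
The closest fraction with denominator <= 26 is either p_3/q_3 or the intermediate fraction (k*p_3 + p_2)/(k*q_3 + q_2) with the largest k >= 1 whose denominator stays <= 26; these approach x as k grows, and every other convergent or intermediate fraction in range is farther away.
Largest k: floor((26 - q_2)/q_3) = floor((26 - 9)/11) = 1.
That gives (1*27 + 22)/(1*11 + 9) = 49/20.
Compare the errors: |x - 27/11| = |331*11 - 27*135|/(135*11) = 4/1485, and |x - 49/20| = |331*20 - 49*135|/(135*20) = 5/2700.
Cross-multiplying, 5*1485 = 7425 < 10800 = 4*2700, so 5/2700 is smaller: the intermediate fraction 49/20 is closer to x than 27/11.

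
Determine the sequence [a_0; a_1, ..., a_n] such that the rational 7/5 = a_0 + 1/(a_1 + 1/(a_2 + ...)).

Run the Euclidean algorithm on 7 and 5; the successive quotients are the partial quotients a_0, a_1, ... (each step inverts the fractional part left over by the previous one):
  7 = 1*5 + 2, so a_0 = 1.
  5 = 2*2 + 1, so a_1 = 2.
  2 = 2*1 + 0, so a_2 = 2.
The remainder reaches 0 after 3 divisions, so the expansion has 3 partial quotients, read off in order.

[1; 2, 2]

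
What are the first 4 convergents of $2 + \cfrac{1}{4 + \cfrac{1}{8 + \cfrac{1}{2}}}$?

2/1, 9/4, 74/33, 157/70

Using the convergent recurrence p_i = a_i*p_{i-1} + p_{i-2}, q_i = a_i*q_{i-1} + q_{i-2} with p_{-2}=0, p_{-1}=1, q_{-2}=1, q_{-1}=0:
  i=0: a_0=2, p_0 = 2*1 + 0 = 2, q_0 = 2*0 + 1 = 1.
  i=1: a_1=4, p_1 = 4*2 + 1 = 9, q_1 = 4*1 + 0 = 4.
  i=2: a_2=8, p_2 = 8*9 + 2 = 74, q_2 = 8*4 + 1 = 33.
  i=3: a_3=2, p_3 = 2*74 + 9 = 157, q_3 = 2*33 + 4 = 70.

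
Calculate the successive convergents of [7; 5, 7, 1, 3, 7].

Using the convergent recurrence p_i = a_i*p_{i-1} + p_{i-2}, q_i = a_i*q_{i-1} + q_{i-2} with p_{-2}=0, p_{-1}=1, q_{-2}=1, q_{-1}=0:
  i=0: a_0=7, p_0 = 7*1 + 0 = 7, q_0 = 7*0 + 1 = 1.
  i=1: a_1=5, p_1 = 5*7 + 1 = 36, q_1 = 5*1 + 0 = 5.
  i=2: a_2=7, p_2 = 7*36 + 7 = 259, q_2 = 7*5 + 1 = 36.
  i=3: a_3=1, p_3 = 1*259 + 36 = 295, q_3 = 1*36 + 5 = 41.
  i=4: a_4=3, p_4 = 3*295 + 259 = 1144, q_4 = 3*41 + 36 = 159.
  i=5: a_5=7, p_5 = 7*1144 + 295 = 8303, q_5 = 7*159 + 41 = 1154.

7/1, 36/5, 259/36, 295/41, 1144/159, 8303/1154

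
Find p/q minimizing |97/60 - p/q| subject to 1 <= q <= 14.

Expand x = 97/60 as a continued fraction with the Euclidean algorithm:
  97 = 1*60 + 37, so a_0 = 1.
  60 = 1*37 + 23, so a_1 = 1.
  37 = 1*23 + 14, so a_2 = 1.
  23 = 1*14 + 9, so a_3 = 1.
  14 = 1*9 + 5, so a_4 = 1.
  9 = 1*5 + 4, so a_5 = 1.
  5 = 1*4 + 1, so a_6 = 1.
  4 = 4*1 + 0, so a_7 = 4.
so x = [1; 1, 1, 1, 1, 1, 1, 4].
Convergents (p_i = a_i*p_{i-1} + p_{i-2}, q_i = a_i*q_{i-1} + q_{i-2} with p_{-2}=0, p_{-1}=1, q_{-2}=1, q_{-1}=0), until the denominator exceeds 14:
  i=0: a_0=1, p_0 = 1*1 + 0 = 1, q_0 = 1*0 + 1 = 1.
  i=1: a_1=1, p_1 = 1*1 + 1 = 2, q_1 = 1*1 + 0 = 1.
  i=2: a_2=1, p_2 = 1*2 + 1 = 3, q_2 = 1*1 + 1 = 2.
  i=3: a_3=1, p_3 = 1*3 + 2 = 5, q_3 = 1*2 + 1 = 3.
  i=4: a_4=1, p_4 = 1*5 + 3 = 8, q_4 = 1*3 + 2 = 5.
  i=5: a_5=1, p_5 = 1*8 + 5 = 13, q_5 = 1*5 + 3 = 8.
  i=6: a_6=1, p_6 = 1*13 + 8 = 21, q_6 = 1*8 + 5 = 13.
  i=7: a_7=4, p_7 = 4*21 + 13 = 97, q_7 = 4*13 + 8 = 60.
q_7 = 60 > 14, so the last convergent with denominator <= 14 is p_6/q_6 = 21/13.
The closest fraction with denominator <= 14 is either p_6/q_6 or the intermediate fraction (k*p_6 + p_5)/(k*q_6 + q_5) with the largest k >= 1 whose denominator stays <= 14; these approach x as k grows, and every other convergent or intermediate fraction in range is farther away.
Largest k: floor((14 - q_5)/q_6) = floor((14 - 8)/13) = 0.
Since k = 0, no intermediate fraction beyond p_6/q_6 has denominator <= 14, so the convergent 21/13 is the closest (its error is |97*13 - 21*60|/(60*13) = 1/780).

21/13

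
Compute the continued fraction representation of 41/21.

[1; 1, 20]

Run the Euclidean algorithm on 41 and 21; the successive quotients are the partial quotients a_0, a_1, ... (each step inverts the fractional part left over by the previous one):
  41 = 1*21 + 20, so a_0 = 1.
  21 = 1*20 + 1, so a_1 = 1.
  20 = 20*1 + 0, so a_2 = 20.
The remainder reaches 0 after 3 divisions, so the expansion has 3 partial quotients, read off in order.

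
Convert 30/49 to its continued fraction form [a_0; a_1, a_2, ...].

Run the Euclidean algorithm on 30 and 49; the successive quotients are the partial quotients a_0, a_1, ... (each step inverts the fractional part left over by the previous one):
  30 = 0*49 + 30, so a_0 = 0.
  49 = 1*30 + 19, so a_1 = 1.
  30 = 1*19 + 11, so a_2 = 1.
  19 = 1*11 + 8, so a_3 = 1.
  11 = 1*8 + 3, so a_4 = 1.
  8 = 2*3 + 2, so a_5 = 2.
  3 = 1*2 + 1, so a_6 = 1.
  2 = 2*1 + 0, so a_7 = 2.
The remainder reaches 0 after 8 divisions, so the expansion has 8 partial quotients, read off in order.

[0; 1, 1, 1, 1, 2, 1, 2]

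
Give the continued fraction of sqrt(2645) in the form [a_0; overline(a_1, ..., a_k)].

[51; overline(2, 3, 20, 3, 2, 102)]

Write x_i = (sqrt(2645) + m_i)/d_i with (m_0, d_0) = (0, 1). a_0 = floor(sqrt(2645)) = 51, since 51^2 = 2601 <= 2645 < 2704 = 52^2.
Iterate m_{i+1} = d_i*a_i - m_i, d_{i+1} = (2645 - m_{i+1}^2)/d_i, a_{i+1} = floor((a_0 + m_{i+1})/d_{i+1}):
  m_1 = 1*51 - 0 = 51, d_1 = (2645 - 51^2)/1 = 44/1 = 44, a_1 = floor((51 + 51)/44) = 2.
  m_2 = 44*2 - 51 = 37, d_2 = (2645 - 37^2)/44 = 1276/44 = 29, a_2 = floor((51 + 37)/29) = 3.
  m_3 = 29*3 - 37 = 50, d_3 = (2645 - 50^2)/29 = 145/29 = 5, a_3 = floor((51 + 50)/5) = 20.
  m_4 = 5*20 - 50 = 50, d_4 = (2645 - 50^2)/5 = 145/5 = 29, a_4 = floor((51 + 50)/29) = 3.
  m_5 = 29*3 - 50 = 37, d_5 = (2645 - 37^2)/29 = 1276/29 = 44, a_5 = floor((51 + 37)/44) = 2.
  m_6 = 44*2 - 37 = 51, d_6 = (2645 - 51^2)/44 = 44/44 = 1, a_6 = floor((51 + 51)/1) = 102.
  m_7 = 1*102 - 51 = 51, d_7 = (2645 - 51^2)/1 = 44/1 = 44: (m_7, d_7) = (m_1, d_1) = (51, 44), so from here the quotients repeat a_1, ..., a_6; the period length is 6.
Hence the expansion of sqrt(2645) is a_0 = 51 followed by the repeating block 2, 3, 20, 3, 2, 102 (period 6).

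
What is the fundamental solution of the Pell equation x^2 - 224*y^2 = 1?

First expand sqrt(224) as a continued fraction. With x_i = (sqrt(224) + m_i)/d_i and (m_0, d_0) = (0, 1): a_0 = floor(sqrt(224)) = 14, since 14^2 = 196 <= 224 < 225 = 15^2.
Iterate m_{i+1} = d_i*a_i - m_i, d_{i+1} = (224 - m_{i+1}^2)/d_i, a_{i+1} = floor((a_0 + m_{i+1})/d_{i+1}):
  m_1 = 1*14 - 0 = 14, d_1 = (224 - 14^2)/1 = 28/1 = 28, a_1 = floor((14 + 14)/28) = 1.
  m_2 = 28*1 - 14 = 14, d_2 = (224 - 14^2)/28 = 28/28 = 1, a_2 = floor((14 + 14)/1) = 28.
  m_3 = 1*28 - 14 = 14, d_3 = (224 - 14^2)/1 = 28/1 = 28: (m_3, d_3) = (m_1, d_1) = (14, 28), so from here the quotients repeat a_1, a_2; the period length is 2.
So sqrt(224) = [14; (1, 28)] with period length k = 2.
k is even, so the fundamental solution of x^2 - 224y^2 = 1 is (p_{k-1}, q_{k-1}) = (p_1, q_1); compute convergents through index 1.
Convergents (p_i = a_i*p_{i-1} + p_{i-2}, q_i = a_i*q_{i-1} + q_{i-2} with p_{-2}=0, p_{-1}=1, q_{-2}=1, q_{-1}=0):
  i=0: a_0=14, p_0 = 14*1 + 0 = 14, q_0 = 14*0 + 1 = 1.
  i=1: a_1=1, p_1 = 1*14 + 1 = 15, q_1 = 1*1 + 0 = 1.
Check: 15^2 - 224*1^2 = 225 - 224 = 1, so (x, y) = (15, 1) solves the equation, and by the theorem it is the least positive solution.

(x, y) = (15, 1)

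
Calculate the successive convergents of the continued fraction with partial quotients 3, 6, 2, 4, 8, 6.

Using the convergent recurrence p_i = a_i*p_{i-1} + p_{i-2}, q_i = a_i*q_{i-1} + q_{i-2} with p_{-2}=0, p_{-1}=1, q_{-2}=1, q_{-1}=0:
  i=0: a_0=3, p_0 = 3*1 + 0 = 3, q_0 = 3*0 + 1 = 1.
  i=1: a_1=6, p_1 = 6*3 + 1 = 19, q_1 = 6*1 + 0 = 6.
  i=2: a_2=2, p_2 = 2*19 + 3 = 41, q_2 = 2*6 + 1 = 13.
  i=3: a_3=4, p_3 = 4*41 + 19 = 183, q_3 = 4*13 + 6 = 58.
  i=4: a_4=8, p_4 = 8*183 + 41 = 1505, q_4 = 8*58 + 13 = 477.
  i=5: a_5=6, p_5 = 6*1505 + 183 = 9213, q_5 = 6*477 + 58 = 2920.

3/1, 19/6, 41/13, 183/58, 1505/477, 9213/2920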